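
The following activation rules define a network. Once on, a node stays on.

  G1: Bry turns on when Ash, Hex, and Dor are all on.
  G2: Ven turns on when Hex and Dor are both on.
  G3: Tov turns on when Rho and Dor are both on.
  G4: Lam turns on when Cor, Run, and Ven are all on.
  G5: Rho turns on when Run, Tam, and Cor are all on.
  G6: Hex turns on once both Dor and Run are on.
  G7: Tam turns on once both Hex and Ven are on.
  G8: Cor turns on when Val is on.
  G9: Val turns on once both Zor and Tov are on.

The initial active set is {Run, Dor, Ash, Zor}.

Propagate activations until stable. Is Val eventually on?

No

Val would need Zor and Tov (G9), but Tov never turns on.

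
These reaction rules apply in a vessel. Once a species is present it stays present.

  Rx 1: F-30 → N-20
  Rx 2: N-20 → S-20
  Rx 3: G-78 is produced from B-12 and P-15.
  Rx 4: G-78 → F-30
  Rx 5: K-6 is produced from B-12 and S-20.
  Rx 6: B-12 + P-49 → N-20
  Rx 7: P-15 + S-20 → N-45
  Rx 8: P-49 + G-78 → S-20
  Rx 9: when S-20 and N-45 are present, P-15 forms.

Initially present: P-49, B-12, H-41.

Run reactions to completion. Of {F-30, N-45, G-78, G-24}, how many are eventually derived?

F-30 would need G-78 (Rx 4), but G-78 never forms.
N-45 would need P-15 and S-20 (Rx 7), but P-15 never forms.
G-78 would need B-12 and P-15 (Rx 3), but P-15 never forms.
No rule produces G-24, and it is not given.
None of the 4 are reached.

0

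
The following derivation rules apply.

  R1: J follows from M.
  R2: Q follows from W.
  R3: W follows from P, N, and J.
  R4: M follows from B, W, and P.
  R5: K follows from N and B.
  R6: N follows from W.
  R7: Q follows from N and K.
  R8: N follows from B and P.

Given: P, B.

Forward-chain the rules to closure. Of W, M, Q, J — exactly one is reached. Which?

Q

From B and P, R8 gives N.
From N and B, R5 gives K.
N and K hold, so Q follows (R7).
J would need M (R1), but M is never established. M would need B, W, and P (R4), but W is never established. W would need P, N, and J (R3), but J is never established.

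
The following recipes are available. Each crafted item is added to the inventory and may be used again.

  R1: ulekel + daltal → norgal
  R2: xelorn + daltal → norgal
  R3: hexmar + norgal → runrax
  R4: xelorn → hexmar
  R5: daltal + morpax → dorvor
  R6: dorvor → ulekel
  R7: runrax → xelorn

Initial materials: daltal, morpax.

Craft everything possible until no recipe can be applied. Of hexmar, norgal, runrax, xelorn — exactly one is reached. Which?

norgal

Using R5, daltal and morpax make dorvor.
Using R6, dorvor makes ulekel.
Using R1, ulekel and daltal make norgal.
hexmar would need xelorn (R4), but xelorn is never obtained. runrax would need hexmar and norgal (R3), but hexmar is never obtained. xelorn would need runrax (R7), but runrax is never obtained.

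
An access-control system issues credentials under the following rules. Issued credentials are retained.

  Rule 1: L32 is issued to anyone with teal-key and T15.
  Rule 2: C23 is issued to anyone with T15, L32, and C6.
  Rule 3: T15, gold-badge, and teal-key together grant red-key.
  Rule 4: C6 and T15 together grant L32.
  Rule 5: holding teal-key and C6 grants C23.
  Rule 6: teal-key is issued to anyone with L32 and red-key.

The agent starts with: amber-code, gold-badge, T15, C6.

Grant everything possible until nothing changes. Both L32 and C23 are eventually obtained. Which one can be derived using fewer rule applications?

L32: Holding C6 and T15 grants L32 (Rule 4). [1 rule application]
C23: Holding C6 and T15 grants L32 (Rule 4). Holding T15, L32, and C6 grants C23 (Rule 2). [2 rule applications]
L32 needs fewer.

L32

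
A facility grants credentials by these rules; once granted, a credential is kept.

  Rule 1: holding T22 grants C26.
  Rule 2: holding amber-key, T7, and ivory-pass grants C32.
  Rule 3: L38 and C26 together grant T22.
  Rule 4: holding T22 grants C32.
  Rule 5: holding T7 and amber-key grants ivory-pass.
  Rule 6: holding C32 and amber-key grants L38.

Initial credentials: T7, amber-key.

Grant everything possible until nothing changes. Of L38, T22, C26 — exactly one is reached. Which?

Holding T7 and amber-key grants ivory-pass (Rule 5).
Holding amber-key, T7, and ivory-pass grants C32 (Rule 2).
Holding C32 and amber-key grants L38 (Rule 6).
T22 would need L38 and C26 (Rule 3), but C26 is never granted. C26 would need T22 (Rule 1), but T22 is never granted.

L38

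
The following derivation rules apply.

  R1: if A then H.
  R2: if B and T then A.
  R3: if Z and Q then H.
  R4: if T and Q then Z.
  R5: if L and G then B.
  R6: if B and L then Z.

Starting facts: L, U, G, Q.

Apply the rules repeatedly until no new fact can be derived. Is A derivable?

A would need B and T (R2), but T is never established.

No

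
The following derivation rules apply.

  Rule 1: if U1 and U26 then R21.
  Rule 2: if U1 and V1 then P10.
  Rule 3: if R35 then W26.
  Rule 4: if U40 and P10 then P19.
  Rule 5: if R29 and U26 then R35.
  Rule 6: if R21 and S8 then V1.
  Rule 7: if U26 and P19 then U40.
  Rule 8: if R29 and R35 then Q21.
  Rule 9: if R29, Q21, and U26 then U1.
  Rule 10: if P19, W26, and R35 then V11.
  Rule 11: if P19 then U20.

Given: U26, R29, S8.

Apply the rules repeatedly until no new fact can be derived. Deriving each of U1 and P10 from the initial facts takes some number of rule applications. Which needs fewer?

U1

U1: From R29 and U26, Rule 5 gives R35. From R29 and R35, Rule 8 gives Q21. R29, Q21, and U26 hold, so U1 follows (Rule 9). [3 rule applications]
P10: From R29 and U26, Rule 5 gives R35. From R29 and R35, Rule 8 gives Q21. From R29, Q21, and U26, Rule 9 gives U1. From U1 and U26, Rule 1 gives R21. From R21 and S8, Rule 6 gives V1. From U1 and V1, Rule 2 gives P10. [6 rule applications]
U1 needs fewer.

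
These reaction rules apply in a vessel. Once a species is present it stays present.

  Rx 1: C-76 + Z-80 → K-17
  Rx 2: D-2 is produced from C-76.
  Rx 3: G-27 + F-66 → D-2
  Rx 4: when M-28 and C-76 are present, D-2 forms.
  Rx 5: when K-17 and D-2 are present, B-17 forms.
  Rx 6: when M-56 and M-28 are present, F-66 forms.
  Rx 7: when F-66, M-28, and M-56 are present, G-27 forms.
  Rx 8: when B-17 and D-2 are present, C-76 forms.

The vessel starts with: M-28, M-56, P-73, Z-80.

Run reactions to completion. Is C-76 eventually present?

No

C-76 would need B-17 and D-2 (Rx 8), but B-17 never forms.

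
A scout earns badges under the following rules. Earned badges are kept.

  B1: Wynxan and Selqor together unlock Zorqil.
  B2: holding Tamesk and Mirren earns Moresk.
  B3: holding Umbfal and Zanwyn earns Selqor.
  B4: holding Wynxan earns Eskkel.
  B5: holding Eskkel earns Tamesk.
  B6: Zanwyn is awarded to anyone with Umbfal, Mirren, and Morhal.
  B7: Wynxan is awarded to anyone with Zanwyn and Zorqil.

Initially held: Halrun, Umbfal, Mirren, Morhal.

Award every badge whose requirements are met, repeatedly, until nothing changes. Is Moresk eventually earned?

No

Moresk would need Tamesk and Mirren (B2), but Tamesk is never earned.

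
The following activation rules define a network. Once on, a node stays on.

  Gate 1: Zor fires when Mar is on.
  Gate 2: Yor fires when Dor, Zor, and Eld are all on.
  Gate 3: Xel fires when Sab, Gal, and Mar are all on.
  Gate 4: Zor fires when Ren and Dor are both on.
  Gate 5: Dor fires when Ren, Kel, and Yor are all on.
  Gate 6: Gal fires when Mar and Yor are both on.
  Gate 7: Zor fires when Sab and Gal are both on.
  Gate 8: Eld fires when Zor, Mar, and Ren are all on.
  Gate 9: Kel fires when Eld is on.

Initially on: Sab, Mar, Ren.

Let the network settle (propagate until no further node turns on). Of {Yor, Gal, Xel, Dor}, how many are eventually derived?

Yor would need Dor, Zor, and Eld (Gate 2), but Dor never turns on.
Gal would need Mar and Yor (Gate 6), but Yor never turns on.
Xel would need Sab, Gal, and Mar (Gate 3), but Gal never turns on.
Dor would need Ren, Kel, and Yor (Gate 5), but Yor never turns on.
None of the 4 are reached.

0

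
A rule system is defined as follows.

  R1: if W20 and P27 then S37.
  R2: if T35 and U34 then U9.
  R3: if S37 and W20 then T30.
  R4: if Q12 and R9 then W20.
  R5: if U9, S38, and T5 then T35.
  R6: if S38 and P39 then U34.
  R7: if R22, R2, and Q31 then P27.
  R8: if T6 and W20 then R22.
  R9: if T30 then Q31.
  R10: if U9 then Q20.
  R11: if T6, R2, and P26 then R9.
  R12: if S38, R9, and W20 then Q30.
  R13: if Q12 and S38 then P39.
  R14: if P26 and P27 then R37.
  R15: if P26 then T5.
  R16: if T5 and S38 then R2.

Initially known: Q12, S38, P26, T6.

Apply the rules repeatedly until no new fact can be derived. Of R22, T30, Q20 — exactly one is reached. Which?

P26 holds, so T5 follows (R15).
T5 and S38 hold, so R2 follows (R16).
From T6, R2, and P26, R11 gives R9.
From Q12 and R9, R4 gives W20.
From T6 and W20, R8 gives R22.
T30 would need S37 and W20 (R3), but S37 is never established. Q20 would need U9 (R10), but U9 is never established.

R22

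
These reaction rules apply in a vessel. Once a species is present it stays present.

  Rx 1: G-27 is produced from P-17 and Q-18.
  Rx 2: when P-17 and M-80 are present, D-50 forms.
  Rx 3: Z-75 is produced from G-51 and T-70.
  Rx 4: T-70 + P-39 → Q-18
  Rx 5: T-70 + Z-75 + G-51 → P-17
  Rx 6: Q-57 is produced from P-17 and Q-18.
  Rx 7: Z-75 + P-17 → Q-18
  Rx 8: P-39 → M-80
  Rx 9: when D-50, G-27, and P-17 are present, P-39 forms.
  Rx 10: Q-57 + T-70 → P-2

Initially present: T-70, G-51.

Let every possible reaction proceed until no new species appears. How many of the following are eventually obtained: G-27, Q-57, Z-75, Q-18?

G-51 and T-70 present → Z-75 forms (Rx 3).
T-70, Z-75, and G-51 present → P-17 forms (Rx 5).
Z-75 and P-17 present → Q-18 forms (Rx 7).
P-17 and Q-18 present → G-27 forms (Rx 1).
P-17 and Q-18 present → Q-57 forms (Rx 6).
G-27: reached.
Q-57: reached.
Z-75: reached.
Q-18: reached.
All 4 are reached.

4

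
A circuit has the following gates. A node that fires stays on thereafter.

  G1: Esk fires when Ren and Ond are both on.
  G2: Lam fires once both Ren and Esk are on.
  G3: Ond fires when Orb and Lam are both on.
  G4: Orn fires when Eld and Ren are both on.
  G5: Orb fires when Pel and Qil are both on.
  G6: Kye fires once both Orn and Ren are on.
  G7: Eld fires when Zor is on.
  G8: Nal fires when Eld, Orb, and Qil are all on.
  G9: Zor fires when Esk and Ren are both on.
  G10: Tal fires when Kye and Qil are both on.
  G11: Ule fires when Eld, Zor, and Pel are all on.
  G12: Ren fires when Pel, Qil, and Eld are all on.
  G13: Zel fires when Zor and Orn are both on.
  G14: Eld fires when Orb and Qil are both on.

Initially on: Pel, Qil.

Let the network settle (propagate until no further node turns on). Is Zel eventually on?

Zel would need Zor and Orn (G13), but Zor never turns on.

No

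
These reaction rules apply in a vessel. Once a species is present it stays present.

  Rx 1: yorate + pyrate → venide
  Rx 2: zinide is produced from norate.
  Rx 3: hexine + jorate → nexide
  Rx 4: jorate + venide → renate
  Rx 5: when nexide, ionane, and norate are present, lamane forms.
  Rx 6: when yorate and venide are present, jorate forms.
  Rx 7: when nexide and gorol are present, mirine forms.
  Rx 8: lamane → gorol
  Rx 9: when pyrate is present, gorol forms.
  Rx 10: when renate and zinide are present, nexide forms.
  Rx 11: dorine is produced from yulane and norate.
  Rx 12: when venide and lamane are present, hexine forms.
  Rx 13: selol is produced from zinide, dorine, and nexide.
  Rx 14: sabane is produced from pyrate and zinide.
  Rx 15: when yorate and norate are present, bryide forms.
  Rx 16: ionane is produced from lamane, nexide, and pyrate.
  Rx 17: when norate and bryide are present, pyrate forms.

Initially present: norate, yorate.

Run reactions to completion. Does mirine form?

Yes

norate present → zinide forms (Rx 2).
yorate and norate present → bryide forms (Rx 15).
norate and bryide present → pyrate forms (Rx 17).
yorate and pyrate present → venide forms (Rx 1).
pyrate present → gorol forms (Rx 9).
yorate and venide present → jorate forms (Rx 6).
jorate and venide present → renate forms (Rx 4).
renate and zinide present → nexide forms (Rx 10).
nexide and gorol present → mirine forms (Rx 7).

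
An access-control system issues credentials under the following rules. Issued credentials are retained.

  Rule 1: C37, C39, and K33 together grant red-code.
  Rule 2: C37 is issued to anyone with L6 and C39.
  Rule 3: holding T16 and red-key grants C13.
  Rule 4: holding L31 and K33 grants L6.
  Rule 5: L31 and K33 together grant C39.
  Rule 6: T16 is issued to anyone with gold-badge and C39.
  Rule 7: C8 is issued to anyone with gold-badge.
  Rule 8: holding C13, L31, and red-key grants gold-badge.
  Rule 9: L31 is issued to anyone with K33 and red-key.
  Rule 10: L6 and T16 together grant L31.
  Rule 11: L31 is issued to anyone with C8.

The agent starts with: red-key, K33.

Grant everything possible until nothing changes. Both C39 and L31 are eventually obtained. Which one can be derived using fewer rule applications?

L31: Holding K33 and red-key grants L31 (Rule 9). [1 rule application]
C39: Holding K33 and red-key grants L31 (Rule 9). Holding L31 and K33 grants C39 (Rule 5). [2 rule applications]
L31 needs fewer.

L31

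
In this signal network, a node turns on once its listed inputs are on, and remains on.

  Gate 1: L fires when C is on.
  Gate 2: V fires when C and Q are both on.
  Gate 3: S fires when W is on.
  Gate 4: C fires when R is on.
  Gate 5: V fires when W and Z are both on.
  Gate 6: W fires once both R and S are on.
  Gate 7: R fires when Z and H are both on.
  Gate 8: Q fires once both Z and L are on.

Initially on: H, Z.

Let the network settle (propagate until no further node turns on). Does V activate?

Yes

Gate 7: Z and H on → R on.
Gate 4: R on → C on.
Gate 1: C on → L on.
Gate 8: Z and L on → Q on.
C and Q are on, so V fires (Gate 2).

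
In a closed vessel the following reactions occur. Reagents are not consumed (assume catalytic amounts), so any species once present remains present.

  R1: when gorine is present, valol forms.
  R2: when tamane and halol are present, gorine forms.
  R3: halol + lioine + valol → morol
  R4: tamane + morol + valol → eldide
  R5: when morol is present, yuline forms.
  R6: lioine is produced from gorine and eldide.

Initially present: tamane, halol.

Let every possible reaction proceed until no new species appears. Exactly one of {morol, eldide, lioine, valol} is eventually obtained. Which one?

tamane and halol present → gorine forms (R2).
gorine present → valol forms (R1).
morol would need halol, lioine, and valol (R3), but lioine never forms. lioine would need gorine and eldide (R6), but eldide never forms. eldide would need tamane, morol, and valol (R4), but morol never forms.

valol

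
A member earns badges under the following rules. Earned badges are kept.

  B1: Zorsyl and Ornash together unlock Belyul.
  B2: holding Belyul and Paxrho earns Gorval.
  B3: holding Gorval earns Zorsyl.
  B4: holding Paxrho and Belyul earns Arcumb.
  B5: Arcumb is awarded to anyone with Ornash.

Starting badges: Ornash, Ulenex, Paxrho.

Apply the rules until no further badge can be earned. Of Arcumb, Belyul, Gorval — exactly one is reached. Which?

Arcumb

With Ornash, Arcumb is earned (B5).
Belyul would need Zorsyl and Ornash (B1), but Zorsyl is never earned. Gorval would need Belyul and Paxrho (B2), but Belyul is never earned.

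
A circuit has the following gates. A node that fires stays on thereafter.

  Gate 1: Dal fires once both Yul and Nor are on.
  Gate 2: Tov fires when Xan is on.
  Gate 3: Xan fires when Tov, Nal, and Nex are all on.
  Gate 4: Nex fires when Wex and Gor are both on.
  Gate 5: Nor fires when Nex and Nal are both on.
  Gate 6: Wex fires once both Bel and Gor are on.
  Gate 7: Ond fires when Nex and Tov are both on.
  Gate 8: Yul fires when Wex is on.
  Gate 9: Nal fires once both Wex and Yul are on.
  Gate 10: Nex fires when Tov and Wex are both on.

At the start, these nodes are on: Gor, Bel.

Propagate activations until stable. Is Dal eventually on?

Gate 6: Bel and Gor on → Wex on.
Gate 4: Wex and Gor on → Nex on.
Wex is on, so Yul fires (Gate 8).
Gate 9: Wex and Yul on → Nal on.
Gate 5: Nex and Nal on → Nor on.
Gate 1: Yul and Nor on → Dal on.

Yes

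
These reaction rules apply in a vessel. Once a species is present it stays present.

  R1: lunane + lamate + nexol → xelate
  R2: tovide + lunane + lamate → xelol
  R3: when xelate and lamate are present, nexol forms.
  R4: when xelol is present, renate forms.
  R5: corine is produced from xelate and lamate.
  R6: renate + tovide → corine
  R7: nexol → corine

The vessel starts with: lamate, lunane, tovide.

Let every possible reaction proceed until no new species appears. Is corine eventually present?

Yes

tovide, lunane, and lamate present → xelol forms (R2).
xelol present → renate forms (R4).
renate and tovide present → corine forms (R6).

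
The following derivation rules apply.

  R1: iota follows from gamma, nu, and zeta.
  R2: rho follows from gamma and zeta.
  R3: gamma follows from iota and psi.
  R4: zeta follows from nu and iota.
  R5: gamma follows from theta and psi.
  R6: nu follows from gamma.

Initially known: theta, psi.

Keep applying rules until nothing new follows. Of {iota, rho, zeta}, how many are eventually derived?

iota would need gamma, nu, and zeta (R1), but zeta is never established.
rho would need gamma and zeta (R2), but zeta is never established.
zeta would need nu and iota (R4), but iota is never established.
None of the 3 are reached.

0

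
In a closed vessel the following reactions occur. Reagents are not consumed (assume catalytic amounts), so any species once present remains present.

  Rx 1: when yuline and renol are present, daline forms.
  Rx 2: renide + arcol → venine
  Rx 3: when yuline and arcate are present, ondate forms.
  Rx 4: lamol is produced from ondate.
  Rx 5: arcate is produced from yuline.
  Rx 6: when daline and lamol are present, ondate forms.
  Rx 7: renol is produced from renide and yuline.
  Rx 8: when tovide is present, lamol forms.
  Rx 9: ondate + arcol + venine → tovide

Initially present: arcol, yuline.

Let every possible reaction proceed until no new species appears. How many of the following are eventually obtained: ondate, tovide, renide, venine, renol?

yuline present → arcate forms (Rx 5).
yuline and arcate present → ondate forms (Rx 3).
ondate: reached.
tovide would need ondate, arcol, and venine (Rx 9), but venine never forms.
No rule produces renide, and it is not given.
venine would need renide and arcol (Rx 2), but renide never forms.
renol would need renide and yuline (Rx 7), but renide never forms.
Reached: ondate — 1 of the 5.

1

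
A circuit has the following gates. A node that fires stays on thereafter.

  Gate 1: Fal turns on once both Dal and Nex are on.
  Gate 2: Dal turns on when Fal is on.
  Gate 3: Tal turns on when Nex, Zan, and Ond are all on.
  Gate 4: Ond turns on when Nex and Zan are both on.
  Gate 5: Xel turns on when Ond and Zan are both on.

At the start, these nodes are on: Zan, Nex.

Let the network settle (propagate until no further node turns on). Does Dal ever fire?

Dal would need Fal (Gate 2), but Fal never turns on.

No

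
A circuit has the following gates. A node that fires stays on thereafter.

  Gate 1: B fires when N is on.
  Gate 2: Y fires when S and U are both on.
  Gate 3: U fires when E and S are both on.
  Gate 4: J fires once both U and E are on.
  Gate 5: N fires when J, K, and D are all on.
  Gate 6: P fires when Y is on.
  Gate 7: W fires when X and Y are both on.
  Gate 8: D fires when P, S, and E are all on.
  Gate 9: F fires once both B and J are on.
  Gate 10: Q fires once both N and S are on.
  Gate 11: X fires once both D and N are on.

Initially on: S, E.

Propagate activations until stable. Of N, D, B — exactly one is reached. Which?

E and S are on, so U fires (Gate 3).
Gate 2: S and U on → Y on.
Gate 6: Y on → P on.
Gate 8: P, S, and E on → D on.
N would need J, K, and D (Gate 5), but K never turns on. B would need N (Gate 1), but N never turns on.

D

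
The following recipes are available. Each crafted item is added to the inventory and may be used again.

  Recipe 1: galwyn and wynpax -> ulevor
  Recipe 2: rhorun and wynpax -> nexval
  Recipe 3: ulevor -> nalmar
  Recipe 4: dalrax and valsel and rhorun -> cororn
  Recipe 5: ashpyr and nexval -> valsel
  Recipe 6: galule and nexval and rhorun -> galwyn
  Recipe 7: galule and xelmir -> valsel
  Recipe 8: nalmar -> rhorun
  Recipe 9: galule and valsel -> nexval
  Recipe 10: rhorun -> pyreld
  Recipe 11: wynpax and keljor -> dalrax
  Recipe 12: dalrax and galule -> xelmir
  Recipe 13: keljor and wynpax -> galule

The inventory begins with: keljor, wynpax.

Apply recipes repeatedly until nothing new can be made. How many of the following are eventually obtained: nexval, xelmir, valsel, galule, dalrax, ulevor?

5

Using Recipe 11, wynpax and keljor make dalrax.
keljor and wynpax -> galule (Recipe 13).
dalrax and galule -> xelmir (Recipe 12).
galule and xelmir -> valsel (Recipe 7).
galule and valsel -> nexval (Recipe 9).
nexval: reached.
xelmir: reached.
valsel: reached.
galule: reached.
dalrax: reached.
ulevor would need galwyn and wynpax (Recipe 1), but galwyn is never obtained.
Reached: nexval, xelmir, valsel, galule, and dalrax — 5 of the 6.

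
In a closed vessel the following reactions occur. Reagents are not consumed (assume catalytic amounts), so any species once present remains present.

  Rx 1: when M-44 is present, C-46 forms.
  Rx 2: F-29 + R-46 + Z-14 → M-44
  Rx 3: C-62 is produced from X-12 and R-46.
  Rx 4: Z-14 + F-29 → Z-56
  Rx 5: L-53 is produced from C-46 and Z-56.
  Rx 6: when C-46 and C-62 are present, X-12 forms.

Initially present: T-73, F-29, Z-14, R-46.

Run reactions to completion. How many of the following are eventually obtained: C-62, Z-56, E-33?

Z-14 and F-29 present → Z-56 forms (Rx 4).
C-62 would need X-12 and R-46 (Rx 3), but X-12 never forms.
Z-56: reached.
No rule produces E-33, and it is not given.
Reached: Z-56 — 1 of the 3.

1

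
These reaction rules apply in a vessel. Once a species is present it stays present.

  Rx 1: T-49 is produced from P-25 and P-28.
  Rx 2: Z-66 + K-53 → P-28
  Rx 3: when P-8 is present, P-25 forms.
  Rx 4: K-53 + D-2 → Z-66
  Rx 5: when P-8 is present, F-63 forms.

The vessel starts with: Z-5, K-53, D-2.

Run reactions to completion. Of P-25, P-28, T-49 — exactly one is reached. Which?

K-53 and D-2 present → Z-66 forms (Rx 4).
Z-66 and K-53 present → P-28 forms (Rx 2).
T-49 would need P-25 and P-28 (Rx 1), but P-25 never forms. P-25 would need P-8 (Rx 3), but P-8 never forms.

P-28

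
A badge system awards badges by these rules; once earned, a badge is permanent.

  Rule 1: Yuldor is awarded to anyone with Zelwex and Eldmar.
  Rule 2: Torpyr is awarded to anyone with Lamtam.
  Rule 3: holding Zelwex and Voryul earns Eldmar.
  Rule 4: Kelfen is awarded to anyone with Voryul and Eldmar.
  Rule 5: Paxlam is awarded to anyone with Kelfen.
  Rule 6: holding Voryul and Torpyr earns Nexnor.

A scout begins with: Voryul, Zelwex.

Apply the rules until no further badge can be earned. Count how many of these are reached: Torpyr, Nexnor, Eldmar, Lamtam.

With Zelwex and Voryul, Eldmar is earned (Rule 3).
Torpyr would need Lamtam (Rule 2), but Lamtam is never earned.
Nexnor would need Voryul and Torpyr (Rule 6), but Torpyr is never earned.
Eldmar: reached.
No rule produces Lamtam, and it is not given.
Reached: Eldmar — 1 of the 4.

1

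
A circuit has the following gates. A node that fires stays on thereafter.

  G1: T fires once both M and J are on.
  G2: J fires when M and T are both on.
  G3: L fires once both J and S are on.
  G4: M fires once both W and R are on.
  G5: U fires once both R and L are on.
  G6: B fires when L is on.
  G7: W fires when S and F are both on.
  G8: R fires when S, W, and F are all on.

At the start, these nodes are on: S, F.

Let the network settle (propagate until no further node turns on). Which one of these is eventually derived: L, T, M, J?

S and F are on, so W fires (G7).
S, W, and F are on, so R fires (G8).
G4: W and R on → M on.
J would need M and T (G2), but T never turns on. T would need M and J (G1), but J never turns on. L would need J and S (G3), but J never turns on.

M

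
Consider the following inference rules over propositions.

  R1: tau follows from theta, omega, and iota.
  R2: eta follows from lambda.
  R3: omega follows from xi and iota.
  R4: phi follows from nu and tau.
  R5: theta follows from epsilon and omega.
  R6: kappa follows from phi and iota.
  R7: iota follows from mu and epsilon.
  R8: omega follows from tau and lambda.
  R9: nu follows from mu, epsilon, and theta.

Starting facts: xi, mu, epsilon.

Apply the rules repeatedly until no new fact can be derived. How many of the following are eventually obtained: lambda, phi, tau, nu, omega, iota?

5

mu and epsilon hold, so iota follows (R7).
From xi and iota, R3 gives omega.
From epsilon and omega, R5 gives theta.
From theta, omega, and iota, R1 gives tau.
From mu, epsilon, and theta, R9 gives nu.
nu and tau hold, so phi follows (R4).
No rule produces lambda, and it is not given.
phi: reached.
tau: reached.
nu: reached.
omega: reached.
iota: reached.
Reached: phi, tau, nu, omega, and iota — 5 of the 6.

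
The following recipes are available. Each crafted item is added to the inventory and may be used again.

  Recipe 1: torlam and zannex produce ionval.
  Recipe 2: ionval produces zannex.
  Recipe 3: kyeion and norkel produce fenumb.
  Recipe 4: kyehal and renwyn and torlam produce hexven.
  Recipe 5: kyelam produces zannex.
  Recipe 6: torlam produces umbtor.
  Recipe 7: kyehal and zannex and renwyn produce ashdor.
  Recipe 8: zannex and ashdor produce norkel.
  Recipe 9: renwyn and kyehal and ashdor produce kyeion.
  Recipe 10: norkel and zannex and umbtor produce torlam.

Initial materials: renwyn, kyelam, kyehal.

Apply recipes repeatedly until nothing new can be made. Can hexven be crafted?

hexven would need kyehal, renwyn, and torlam (Recipe 4), but torlam is never obtained.

No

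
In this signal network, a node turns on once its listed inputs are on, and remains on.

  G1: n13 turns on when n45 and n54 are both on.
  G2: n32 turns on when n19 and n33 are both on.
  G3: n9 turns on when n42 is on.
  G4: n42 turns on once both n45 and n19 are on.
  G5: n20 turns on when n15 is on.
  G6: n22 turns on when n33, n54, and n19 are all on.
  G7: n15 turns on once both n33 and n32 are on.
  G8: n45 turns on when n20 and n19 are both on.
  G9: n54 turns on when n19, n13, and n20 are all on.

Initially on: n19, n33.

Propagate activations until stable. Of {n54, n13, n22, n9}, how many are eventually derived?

G2: n19 and n33 on → n32 on.
G7: n33 and n32 on → n15 on.
n15 is on, so n20 turns on (G5).
G8: n20 and n19 on → n45 on.
n45 and n19 are on, so n42 turns on (G4).
n42 is on, so n9 turns on (G3).
n54 would need n19, n13, and n20 (G9), but n13 never turns on.
n13 would need n45 and n54 (G1), but n54 never turns on.
n22 would need n33, n54, and n19 (G6), but n54 never turns on.
n9: reached.
Reached: n9 — 1 of the 4.

1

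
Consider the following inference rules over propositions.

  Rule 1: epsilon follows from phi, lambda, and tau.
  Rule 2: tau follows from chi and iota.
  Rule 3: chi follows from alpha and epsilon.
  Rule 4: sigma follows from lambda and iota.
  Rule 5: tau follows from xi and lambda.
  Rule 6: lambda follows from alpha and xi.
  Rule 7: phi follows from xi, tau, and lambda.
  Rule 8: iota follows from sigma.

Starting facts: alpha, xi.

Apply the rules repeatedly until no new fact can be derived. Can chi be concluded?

From alpha and xi, Rule 6 gives lambda.
From xi and lambda, Rule 5 gives tau.
xi, tau, and lambda hold, so phi follows (Rule 7).
From phi, lambda, and tau, Rule 1 gives epsilon.
From alpha and epsilon, Rule 3 gives chi.

Yes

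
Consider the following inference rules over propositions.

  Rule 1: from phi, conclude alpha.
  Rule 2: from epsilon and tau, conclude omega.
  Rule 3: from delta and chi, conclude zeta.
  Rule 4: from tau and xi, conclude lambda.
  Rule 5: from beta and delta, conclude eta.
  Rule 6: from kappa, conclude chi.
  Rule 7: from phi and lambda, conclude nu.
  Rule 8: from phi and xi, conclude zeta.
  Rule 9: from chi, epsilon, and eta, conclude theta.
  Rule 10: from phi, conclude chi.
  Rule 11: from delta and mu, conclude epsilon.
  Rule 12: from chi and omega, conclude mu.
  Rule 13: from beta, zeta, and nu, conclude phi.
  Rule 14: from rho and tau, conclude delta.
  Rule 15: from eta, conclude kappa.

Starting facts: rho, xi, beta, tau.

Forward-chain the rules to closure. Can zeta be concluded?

Yes

rho and tau hold, so delta follows (Rule 14).
From beta and delta, Rule 5 gives eta.
eta holds, so kappa follows (Rule 15).
From kappa, Rule 6 gives chi.
delta and chi hold, so zeta follows (Rule 3).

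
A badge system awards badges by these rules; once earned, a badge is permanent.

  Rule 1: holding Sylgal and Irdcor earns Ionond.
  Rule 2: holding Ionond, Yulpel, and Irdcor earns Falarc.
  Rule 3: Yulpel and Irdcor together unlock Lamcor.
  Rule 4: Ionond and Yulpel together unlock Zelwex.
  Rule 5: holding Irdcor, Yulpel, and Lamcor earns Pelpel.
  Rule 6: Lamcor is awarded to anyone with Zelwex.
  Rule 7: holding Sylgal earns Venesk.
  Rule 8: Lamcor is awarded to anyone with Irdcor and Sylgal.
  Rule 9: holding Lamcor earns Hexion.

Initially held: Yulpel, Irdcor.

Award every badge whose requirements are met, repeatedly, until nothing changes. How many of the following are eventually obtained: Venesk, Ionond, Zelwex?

Venesk would need Sylgal (Rule 7), but Sylgal is never earned.
Ionond would need Sylgal and Irdcor (Rule 1), but Sylgal is never earned.
Zelwex would need Ionond and Yulpel (Rule 4), but Ionond is never earned.
None of the 3 are reached.

0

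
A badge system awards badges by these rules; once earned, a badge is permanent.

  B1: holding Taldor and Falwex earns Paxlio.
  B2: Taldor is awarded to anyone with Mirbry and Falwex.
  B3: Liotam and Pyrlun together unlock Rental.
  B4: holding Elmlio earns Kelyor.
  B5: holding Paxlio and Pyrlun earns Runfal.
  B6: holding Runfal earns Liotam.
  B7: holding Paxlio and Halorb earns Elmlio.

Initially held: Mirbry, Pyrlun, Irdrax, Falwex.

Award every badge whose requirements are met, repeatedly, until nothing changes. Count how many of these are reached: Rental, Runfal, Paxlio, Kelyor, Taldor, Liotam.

With Mirbry and Falwex, Taldor is earned (B2).
With Taldor and Falwex, Paxlio is earned (B1).
With Paxlio and Pyrlun, Runfal is earned (B5).
With Runfal, Liotam is earned (B6).
With Liotam and Pyrlun, Rental is earned (B3).
Rental: reached.
Runfal: reached.
Paxlio: reached.
Kelyor would need Elmlio (B4), but Elmlio is never earned.
Taldor: reached.
Liotam: reached.
Reached: Rental, Runfal, Paxlio, Taldor, and Liotam — 5 of the 6.

5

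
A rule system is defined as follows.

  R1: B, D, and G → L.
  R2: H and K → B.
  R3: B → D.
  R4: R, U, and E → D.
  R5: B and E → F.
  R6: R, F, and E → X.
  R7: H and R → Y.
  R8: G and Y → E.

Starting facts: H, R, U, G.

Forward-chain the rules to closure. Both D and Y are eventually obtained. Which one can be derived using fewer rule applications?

Y

Y: From H and R, R7 gives Y. [1 rule application]
D: From H and R, R7 gives Y. From G and Y, R8 gives E. R, U, and E hold, so D follows (R4). [3 rule applications]
Y needs fewer.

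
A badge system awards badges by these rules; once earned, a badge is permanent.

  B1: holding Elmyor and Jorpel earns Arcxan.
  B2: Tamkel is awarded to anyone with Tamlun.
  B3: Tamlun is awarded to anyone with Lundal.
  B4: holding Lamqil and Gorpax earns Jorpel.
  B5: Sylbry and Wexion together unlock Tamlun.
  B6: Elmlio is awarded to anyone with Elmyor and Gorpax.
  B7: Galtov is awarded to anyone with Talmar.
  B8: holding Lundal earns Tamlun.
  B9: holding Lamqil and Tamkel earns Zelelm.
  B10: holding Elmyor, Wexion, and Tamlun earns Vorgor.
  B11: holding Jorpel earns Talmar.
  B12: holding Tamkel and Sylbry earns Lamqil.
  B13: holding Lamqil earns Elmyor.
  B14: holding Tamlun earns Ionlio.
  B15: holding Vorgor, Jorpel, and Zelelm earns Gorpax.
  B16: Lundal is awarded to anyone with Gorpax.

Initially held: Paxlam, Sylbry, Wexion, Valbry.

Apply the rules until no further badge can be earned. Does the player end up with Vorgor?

With Sylbry and Wexion, Tamlun is earned (B5).
With Tamlun, Tamkel is earned (B2).
With Tamkel and Sylbry, Lamqil is earned (B12).
With Lamqil, Elmyor is earned (B13).
With Elmyor, Wexion, and Tamlun, Vorgor is earned (B10).

Yes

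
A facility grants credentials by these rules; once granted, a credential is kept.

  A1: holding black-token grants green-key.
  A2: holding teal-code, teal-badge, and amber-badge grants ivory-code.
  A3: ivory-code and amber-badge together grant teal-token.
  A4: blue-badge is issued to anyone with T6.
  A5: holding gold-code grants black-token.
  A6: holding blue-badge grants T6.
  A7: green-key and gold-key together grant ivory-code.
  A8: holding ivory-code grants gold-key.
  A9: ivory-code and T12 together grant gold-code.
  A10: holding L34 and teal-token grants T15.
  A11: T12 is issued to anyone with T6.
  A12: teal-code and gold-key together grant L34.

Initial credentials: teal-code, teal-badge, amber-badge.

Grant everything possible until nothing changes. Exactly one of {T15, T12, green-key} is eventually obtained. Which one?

T15

Holding teal-code, teal-badge, and amber-badge grants ivory-code (A2).
Holding ivory-code grants gold-key (A8).
Holding ivory-code and amber-badge grants teal-token (A3).
Holding teal-code and gold-key grants L34 (A12).
Holding L34 and teal-token grants T15 (A10).
T12 would need T6 (A11), but T6 is never granted. green-key would need black-token (A1), but black-token is never granted.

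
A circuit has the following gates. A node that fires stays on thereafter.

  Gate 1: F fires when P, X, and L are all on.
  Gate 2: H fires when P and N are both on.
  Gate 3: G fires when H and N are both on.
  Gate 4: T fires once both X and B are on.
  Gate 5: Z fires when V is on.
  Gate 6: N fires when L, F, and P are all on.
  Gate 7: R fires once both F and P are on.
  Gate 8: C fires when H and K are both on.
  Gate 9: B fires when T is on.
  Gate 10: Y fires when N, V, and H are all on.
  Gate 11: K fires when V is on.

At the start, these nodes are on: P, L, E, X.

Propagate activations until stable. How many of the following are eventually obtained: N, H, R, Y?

P, X, and L are on, so F fires (Gate 1).
F and P are on, so R fires (Gate 7).
L, F, and P are on, so N fires (Gate 6).
Gate 2: P and N on → H on.
N: reached.
H: reached.
R: reached.
Y would need N, V, and H (Gate 10), but V never turns on.
Reached: N, H, and R — 3 of the 4.

3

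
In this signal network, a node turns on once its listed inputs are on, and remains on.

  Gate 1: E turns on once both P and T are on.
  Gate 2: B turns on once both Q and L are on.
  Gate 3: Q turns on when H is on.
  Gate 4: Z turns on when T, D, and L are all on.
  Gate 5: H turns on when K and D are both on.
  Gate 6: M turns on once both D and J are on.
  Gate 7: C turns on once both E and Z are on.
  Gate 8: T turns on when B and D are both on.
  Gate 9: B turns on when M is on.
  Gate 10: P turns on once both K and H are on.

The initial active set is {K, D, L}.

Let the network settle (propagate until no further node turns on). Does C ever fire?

Yes

K and D are on, so H turns on (Gate 5).
Gate 10: K and H on → P on.
H is on, so Q turns on (Gate 3).
Q and L are on, so B turns on (Gate 2).
Gate 8: B and D on → T on.
Gate 1: P and T on → E on.
Gate 4: T, D, and L on → Z on.
Gate 7: E and Z on → C on.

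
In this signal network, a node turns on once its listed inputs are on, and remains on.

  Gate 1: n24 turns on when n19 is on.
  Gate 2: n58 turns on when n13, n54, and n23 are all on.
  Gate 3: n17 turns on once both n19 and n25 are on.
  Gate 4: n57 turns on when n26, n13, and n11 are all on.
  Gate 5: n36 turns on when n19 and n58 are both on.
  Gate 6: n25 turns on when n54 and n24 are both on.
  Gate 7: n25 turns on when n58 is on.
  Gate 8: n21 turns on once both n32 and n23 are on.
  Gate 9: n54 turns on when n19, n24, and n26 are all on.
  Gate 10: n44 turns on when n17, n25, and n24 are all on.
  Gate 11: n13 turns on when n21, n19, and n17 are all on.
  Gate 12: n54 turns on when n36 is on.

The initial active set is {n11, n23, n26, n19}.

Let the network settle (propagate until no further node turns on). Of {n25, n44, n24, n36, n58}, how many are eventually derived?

n19 is on, so n24 turns on (Gate 1).
n19, n24, and n26 are on, so n54 turns on (Gate 9).
n54 and n24 are on, so n25 turns on (Gate 6).
n19 and n25 are on, so n17 turns on (Gate 3).
Gate 10: n17, n25, and n24 on → n44 on.
n25: reached.
n44: reached.
n24: reached.
n36 would need n19 and n58 (Gate 5), but n58 never turns on.
n58 would need n13, n54, and n23 (Gate 2), but n13 never turns on.
Reached: n25, n44, and n24 — 3 of the 5.

3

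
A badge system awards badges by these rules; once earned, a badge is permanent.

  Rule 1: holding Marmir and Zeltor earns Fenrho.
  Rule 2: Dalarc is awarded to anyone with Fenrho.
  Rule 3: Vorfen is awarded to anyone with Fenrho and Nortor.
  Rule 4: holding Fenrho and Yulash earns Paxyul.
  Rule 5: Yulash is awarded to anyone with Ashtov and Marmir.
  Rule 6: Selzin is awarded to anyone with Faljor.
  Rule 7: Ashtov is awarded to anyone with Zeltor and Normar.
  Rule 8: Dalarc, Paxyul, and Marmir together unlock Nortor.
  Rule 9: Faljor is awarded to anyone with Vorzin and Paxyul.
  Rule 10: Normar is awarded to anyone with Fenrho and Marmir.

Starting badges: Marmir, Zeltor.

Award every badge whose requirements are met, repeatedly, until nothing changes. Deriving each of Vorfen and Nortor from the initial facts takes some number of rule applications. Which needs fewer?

Nortor: With Marmir and Zeltor, Fenrho is earned (Rule 1). With Fenrho and Marmir, Normar is earned (Rule 10). With Fenrho, Dalarc is earned (Rule 2). With Zeltor and Normar, Ashtov is earned (Rule 7). With Ashtov and Marmir, Yulash is earned (Rule 5). With Fenrho and Yulash, Paxyul is earned (Rule 4). With Dalarc, Paxyul, and Marmir, Nortor is earned (Rule 8). [7 rule applications]
Vorfen: With Marmir and Zeltor, Fenrho is earned (Rule 1). With Fenrho and Marmir, Normar is earned (Rule 10). With Fenrho, Dalarc is earned (Rule 2). With Zeltor and Normar, Ashtov is earned (Rule 7). With Ashtov and Marmir, Yulash is earned (Rule 5). With Fenrho and Yulash, Paxyul is earned (Rule 4). With Dalarc, Paxyul, and Marmir, Nortor is earned (Rule 8). With Fenrho and Nortor, Vorfen is earned (Rule 3). [8 rule applications]
Nortor needs fewer.

Nortor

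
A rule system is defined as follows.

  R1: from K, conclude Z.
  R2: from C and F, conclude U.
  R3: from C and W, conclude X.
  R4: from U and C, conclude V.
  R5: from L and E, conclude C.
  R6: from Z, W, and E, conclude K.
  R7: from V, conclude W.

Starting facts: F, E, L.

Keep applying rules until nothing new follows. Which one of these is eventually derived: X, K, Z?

L and E hold, so C follows (R5).
From C and F, R2 gives U.
U and C hold, so V follows (R4).
From V, R7 gives W.
C and W hold, so X follows (R3).
K would need Z, W, and E (R6), but Z is never established. Z would need K (R1), but K is never established.

X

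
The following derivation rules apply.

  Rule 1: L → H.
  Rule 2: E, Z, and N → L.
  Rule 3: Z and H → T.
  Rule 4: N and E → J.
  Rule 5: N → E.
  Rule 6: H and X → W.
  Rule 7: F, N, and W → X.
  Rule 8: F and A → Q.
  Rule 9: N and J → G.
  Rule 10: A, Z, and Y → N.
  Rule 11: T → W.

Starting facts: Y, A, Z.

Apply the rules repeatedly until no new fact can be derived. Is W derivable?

Yes

A, Z, and Y hold, so N follows (Rule 10).
From N, Rule 5 gives E.
From E, Z, and N, Rule 2 gives L.
L holds, so H follows (Rule 1).
Z and H hold, so T follows (Rule 3).
From T, Rule 11 gives W.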